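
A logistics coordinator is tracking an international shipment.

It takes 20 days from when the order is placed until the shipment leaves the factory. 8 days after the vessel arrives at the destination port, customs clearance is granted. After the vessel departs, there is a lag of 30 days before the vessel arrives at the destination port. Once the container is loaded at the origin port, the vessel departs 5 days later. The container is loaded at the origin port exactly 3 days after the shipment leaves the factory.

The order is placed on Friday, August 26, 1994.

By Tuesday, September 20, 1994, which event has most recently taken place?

The order is placed: Aug 26, 1994.
The shipment leaves the factory: Aug 26, 1994 + 20 days = Sep 15, 1994.
The container is loaded at the origin port: Sep 15, 1994 + 3 days = Sep 18, 1994.
The vessel departs: Sep 18, 1994 + 5 days = Sep 23, 1994.
The vessel arrives at the destination port: Sep 23, 1994 + 30 days = Oct 23, 1994.
Customs clearance is granted: Oct 23, 1994 + 8 days = Oct 31, 1994.
Sep 20, 1994 falls between when the container is loaded at the origin port (Sep 18, 1994) and when the vessel departs (Sep 23, 1994).

The container is loaded at the origin port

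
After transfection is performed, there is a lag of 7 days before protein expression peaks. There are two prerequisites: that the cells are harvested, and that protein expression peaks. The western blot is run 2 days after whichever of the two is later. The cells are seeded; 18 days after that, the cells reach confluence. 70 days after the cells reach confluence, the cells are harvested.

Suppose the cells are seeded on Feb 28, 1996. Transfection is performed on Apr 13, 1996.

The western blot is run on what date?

The cells are seeded: Feb 28, 1996.
The cells reach confluence: Feb 28, 1996 + 18 days = Mar 17, 1996.
The cells are harvested: Mar 17, 1996 + 70 days = May 26, 1996.
Transfection is performed: Apr 13, 1996.
Protein expression peaks: Apr 13, 1996 + 7 days = Apr 20, 1996.
Both prerequisites met — the cells are harvested (May 26, 1996), protein expression peaks (Apr 20, 1996); the later is May 26, 1996.
The western blot is run: May 26, 1996 + 2 days = May 28, 1996.

May 28, 1996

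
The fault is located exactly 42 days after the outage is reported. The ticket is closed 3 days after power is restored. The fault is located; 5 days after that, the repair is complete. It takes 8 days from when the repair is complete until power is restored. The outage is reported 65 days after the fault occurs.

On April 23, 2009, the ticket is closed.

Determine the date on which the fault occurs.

December 21, 2008

The ticket is closed: Apr 23, 2009.
Power is restored: Apr 23, 2009 − 3 days = Apr 20, 2009.
The repair is complete: Apr 20, 2009 − 8 days = Apr 12, 2009.
The fault is located: Apr 12, 2009 − 5 days = Apr 7, 2009.
The outage is reported: Apr 7, 2009 − 42 days = Feb 24, 2009.
The fault occurs: Feb 24, 2009 − 65 days = Dec 21, 2008.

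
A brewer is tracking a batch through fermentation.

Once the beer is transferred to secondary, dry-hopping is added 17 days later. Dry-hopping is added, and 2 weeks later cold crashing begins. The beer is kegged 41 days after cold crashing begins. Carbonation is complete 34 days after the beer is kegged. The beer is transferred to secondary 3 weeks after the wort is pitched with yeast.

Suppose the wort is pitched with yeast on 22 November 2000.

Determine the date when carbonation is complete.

The wort is pitched with yeast: Nov 22, 2000.
The beer is transferred to secondary: Nov 22, 2000 + 3 weeks = Dec 13, 2000.
Dry-hopping is added: Dec 13, 2000 + 17 days = Dec 30, 2000.
Cold crashing begins: Dec 30, 2000 + 2 weeks = Jan 13, 2001.
The beer is kegged: Jan 13, 2001 + 41 days = Feb 23, 2001.
Carbonation is complete: Feb 23, 2001 + 34 days = Mar 29, 2001.

29 March 2001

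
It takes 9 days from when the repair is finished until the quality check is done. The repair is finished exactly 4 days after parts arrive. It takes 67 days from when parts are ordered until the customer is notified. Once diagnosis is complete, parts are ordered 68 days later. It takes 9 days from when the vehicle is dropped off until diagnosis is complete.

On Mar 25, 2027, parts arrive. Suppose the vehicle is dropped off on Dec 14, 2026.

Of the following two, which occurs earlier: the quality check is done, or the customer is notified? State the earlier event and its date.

The quality check is done — Apr 7, 2027

Parts arrive: Mar 25, 2027.
The repair is finished: Mar 25, 2027 + 4 days = Mar 29, 2027.
The quality check is done: Mar 29, 2027 + 9 days = Apr 7, 2027.
The vehicle is dropped off: Dec 14, 2026.
Diagnosis is complete: Dec 14, 2026 + 9 days = Dec 23, 2026.
Parts are ordered: Dec 23, 2026 + 68 days = Mar 1, 2027.
The customer is notified: Mar 1, 2027 + 67 days = May 7, 2027.
Comparing: the quality check is done on Apr 7, 2027 vs the customer is notified on May 7, 2027. Earlier: the quality check is done.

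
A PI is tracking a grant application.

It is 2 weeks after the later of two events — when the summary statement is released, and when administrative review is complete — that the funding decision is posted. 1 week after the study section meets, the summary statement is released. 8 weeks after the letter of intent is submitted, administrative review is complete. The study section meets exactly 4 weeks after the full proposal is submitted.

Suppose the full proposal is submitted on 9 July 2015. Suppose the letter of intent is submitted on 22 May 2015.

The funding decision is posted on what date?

27 August 2015

The full proposal is submitted: Jul 9, 2015.
The study section meets: Jul 9, 2015 + 4 weeks = Aug 6, 2015.
The summary statement is released: Aug 6, 2015 + 1 week = Aug 13, 2015.
The letter of intent is submitted: May 22, 2015.
Administrative review is complete: May 22, 2015 + 8 weeks = Jul 17, 2015.
Both prerequisites met — the summary statement is released (Aug 13, 2015), administrative review is complete (Jul 17, 2015); the later is Aug 13, 2015.
The funding decision is posted: Aug 13, 2015 + 2 weeks = Aug 27, 2015.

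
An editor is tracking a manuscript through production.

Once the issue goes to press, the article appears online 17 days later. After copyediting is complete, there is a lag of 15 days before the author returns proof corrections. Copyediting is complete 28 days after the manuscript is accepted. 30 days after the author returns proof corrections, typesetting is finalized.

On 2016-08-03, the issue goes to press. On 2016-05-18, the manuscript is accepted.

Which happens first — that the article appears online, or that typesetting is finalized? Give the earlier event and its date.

The issue goes to press: Aug 3, 2016.
The article appears online: Aug 3, 2016 + 17 days = Aug 20, 2016.
The manuscript is accepted: May 18, 2016.
Copyediting is complete: May 18, 2016 + 28 days = Jun 15, 2016.
The author returns proof corrections: Jun 15, 2016 + 15 days = Jun 30, 2016.
Typesetting is finalized: Jun 30, 2016 + 30 days = Jul 30, 2016.
Comparing: the article appears online on Aug 20, 2016 vs typesetting is finalized on Jul 30, 2016. Earlier: typesetting is finalized.

Typesetting is finalized — 2016-07-30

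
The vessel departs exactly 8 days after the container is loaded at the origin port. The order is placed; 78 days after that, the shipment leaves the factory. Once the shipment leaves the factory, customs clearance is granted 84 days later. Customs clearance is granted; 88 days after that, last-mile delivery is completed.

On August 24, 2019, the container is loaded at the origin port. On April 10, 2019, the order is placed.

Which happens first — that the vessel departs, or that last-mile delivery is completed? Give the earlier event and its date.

The vessel departs — September 1, 2019

The container is loaded at the origin port: Aug 24, 2019.
The vessel departs: Aug 24, 2019 + 8 days = Sep 1, 2019.
The order is placed: Apr 10, 2019.
The shipment leaves the factory: Apr 10, 2019 + 78 days = Jun 27, 2019.
Customs clearance is granted: Jun 27, 2019 + 84 days = Sep 19, 2019.
Last-mile delivery is completed: Sep 19, 2019 + 88 days = Dec 16, 2019.
Comparing: the vessel departs on Sep 1, 2019 vs last-mile delivery is completed on Dec 16, 2019. Earlier: the vessel departs.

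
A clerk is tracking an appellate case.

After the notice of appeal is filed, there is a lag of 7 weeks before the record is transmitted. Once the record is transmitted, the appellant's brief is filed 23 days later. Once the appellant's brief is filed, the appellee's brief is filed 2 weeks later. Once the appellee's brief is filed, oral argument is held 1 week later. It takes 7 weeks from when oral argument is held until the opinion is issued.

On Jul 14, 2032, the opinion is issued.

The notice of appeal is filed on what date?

The opinion is issued: Jul 14, 2032.
Oral argument is held: Jul 14, 2032 − 7 weeks = May 26, 2032.
The appellee's brief is filed: May 26, 2032 − 1 week = May 19, 2032.
The appellant's brief is filed: May 19, 2032 − 2 weeks = May 5, 2032.
The record is transmitted: May 5, 2032 − 23 days = Apr 12, 2032.
The notice of appeal is filed: Apr 12, 2032 − 7 weeks = Feb 23, 2032.

Feb 23, 2032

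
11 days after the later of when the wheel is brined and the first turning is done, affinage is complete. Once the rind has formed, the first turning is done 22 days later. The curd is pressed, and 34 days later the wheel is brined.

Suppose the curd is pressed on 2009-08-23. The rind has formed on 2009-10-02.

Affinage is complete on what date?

2009-11-04

The curd is pressed: Aug 23, 2009.
The wheel is brined: Aug 23, 2009 + 34 days = Sep 26, 2009.
The rind has formed: Oct 2, 2009.
The first turning is done: Oct 2, 2009 + 22 days = Oct 24, 2009.
Both prerequisites met — the wheel is brined (Sep 26, 2009), the first turning is done (Oct 24, 2009); the later is Oct 24, 2009.
Affinage is complete: Oct 24, 2009 + 11 days = Nov 4, 2009.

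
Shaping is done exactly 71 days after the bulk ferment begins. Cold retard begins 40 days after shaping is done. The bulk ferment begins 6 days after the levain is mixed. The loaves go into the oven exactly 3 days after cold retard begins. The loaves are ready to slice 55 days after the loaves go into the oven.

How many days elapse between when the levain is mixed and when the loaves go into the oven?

Causal path: the levain is mixed → the bulk ferment begins → shaping is done → cold retard begins → the loaves go into the oven.
Total delay along the path: 6 + 71 + 40 + 3 = 120 days.

120 days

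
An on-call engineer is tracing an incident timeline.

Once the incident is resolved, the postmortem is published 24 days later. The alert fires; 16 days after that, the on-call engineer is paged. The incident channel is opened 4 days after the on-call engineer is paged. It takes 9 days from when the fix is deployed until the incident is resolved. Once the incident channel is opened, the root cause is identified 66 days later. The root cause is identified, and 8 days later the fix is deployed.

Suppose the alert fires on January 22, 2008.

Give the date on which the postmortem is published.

May 28, 2008

The alert fires: Jan 22, 2008.
The on-call engineer is paged: Jan 22, 2008 + 16 days = Feb 7, 2008.
The incident channel is opened: Feb 7, 2008 + 4 days = Feb 11, 2008.
The root cause is identified: Feb 11, 2008 + 66 days = Apr 17, 2008.
The fix is deployed: Apr 17, 2008 + 8 days = Apr 25, 2008.
The incident is resolved: Apr 25, 2008 + 9 days = May 4, 2008.
The postmortem is published: May 4, 2008 + 24 days = May 28, 2008.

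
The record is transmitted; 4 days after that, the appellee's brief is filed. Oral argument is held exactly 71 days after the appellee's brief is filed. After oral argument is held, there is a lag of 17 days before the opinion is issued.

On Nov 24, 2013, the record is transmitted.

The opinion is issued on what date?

Feb 24, 2014

The record is transmitted: Nov 24, 2013.
The appellee's brief is filed: Nov 24, 2013 + 4 days = Nov 28, 2013.
Oral argument is held: Nov 28, 2013 + 71 days = Feb 7, 2014.
The opinion is issued: Feb 7, 2014 + 17 days = Feb 24, 2014.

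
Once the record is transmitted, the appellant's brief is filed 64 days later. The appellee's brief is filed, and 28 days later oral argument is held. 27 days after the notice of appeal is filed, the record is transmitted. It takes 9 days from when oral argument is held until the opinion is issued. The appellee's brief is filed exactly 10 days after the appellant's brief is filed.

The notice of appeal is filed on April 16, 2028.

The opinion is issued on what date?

The notice of appeal is filed: Apr 16, 2028.
The record is transmitted: Apr 16, 2028 + 27 days = May 13, 2028.
The appellant's brief is filed: May 13, 2028 + 64 days = Jul 16, 2028.
The appellee's brief is filed: Jul 16, 2028 + 10 days = Jul 26, 2028.
Oral argument is held: Jul 26, 2028 + 28 days = Aug 23, 2028.
The opinion is issued: Aug 23, 2028 + 9 days = Sep 1, 2028.

September 1, 2028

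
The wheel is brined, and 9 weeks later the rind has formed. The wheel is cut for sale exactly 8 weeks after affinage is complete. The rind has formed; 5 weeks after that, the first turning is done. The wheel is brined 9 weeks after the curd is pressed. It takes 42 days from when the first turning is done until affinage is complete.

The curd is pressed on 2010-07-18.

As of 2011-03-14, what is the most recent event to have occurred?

The curd is pressed: Jul 18, 2010.
The wheel is brined: Jul 18, 2010 + 9 weeks = Sep 19, 2010.
The rind has formed: Sep 19, 2010 + 9 weeks = Nov 21, 2010.
The first turning is done: Nov 21, 2010 + 5 weeks = Dec 26, 2010.
Affinage is complete: Dec 26, 2010 + 42 days = Feb 6, 2011.
The wheel is cut for sale: Feb 6, 2011 + 8 weeks = Apr 3, 2011.
Mar 14, 2011 falls between when affinage is complete (Feb 6, 2011) and when the wheel is cut for sale (Apr 3, 2011).

Affinage is complete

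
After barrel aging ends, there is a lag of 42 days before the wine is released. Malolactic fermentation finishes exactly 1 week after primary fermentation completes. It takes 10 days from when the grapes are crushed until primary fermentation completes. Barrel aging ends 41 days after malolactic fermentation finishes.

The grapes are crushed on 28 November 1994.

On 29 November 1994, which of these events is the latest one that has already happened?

The grapes are crushed

The grapes are crushed: Nov 28, 1994.
Primary fermentation completes: Nov 28, 1994 + 10 days = Dec 8, 1994.
Malolactic fermentation finishes: Dec 8, 1994 + 1 week = Dec 15, 1994.
Barrel aging ends: Dec 15, 1994 + 41 days = Jan 25, 1995.
The wine is released: Jan 25, 1995 + 42 days = Mar 8, 1995.
Nov 29, 1994 falls between when the grapes are crushed (Nov 28, 1994) and when primary fermentation completes (Dec 8, 1994).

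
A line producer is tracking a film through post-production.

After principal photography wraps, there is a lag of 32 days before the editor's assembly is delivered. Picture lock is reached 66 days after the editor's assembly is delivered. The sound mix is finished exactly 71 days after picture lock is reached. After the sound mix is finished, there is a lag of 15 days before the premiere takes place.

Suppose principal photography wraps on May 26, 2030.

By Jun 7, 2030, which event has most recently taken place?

Principal photography wraps

Principal photography wraps: May 26, 2030.
The editor's assembly is delivered: May 26, 2030 + 32 days = Jun 27, 2030.
Picture lock is reached: Jun 27, 2030 + 66 days = Sep 1, 2030.
The sound mix is finished: Sep 1, 2030 + 71 days = Nov 11, 2030.
The premiere takes place: Nov 11, 2030 + 15 days = Nov 26, 2030.
Jun 7, 2030 falls between when principal photography wraps (May 26, 2030) and when the editor's assembly is delivered (Jun 27, 2030).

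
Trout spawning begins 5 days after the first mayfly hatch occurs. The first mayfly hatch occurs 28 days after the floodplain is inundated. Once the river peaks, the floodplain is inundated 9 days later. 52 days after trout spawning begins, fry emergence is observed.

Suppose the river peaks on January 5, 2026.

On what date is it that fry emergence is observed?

The river peaks: Jan 5, 2026.
The floodplain is inundated: Jan 5, 2026 + 9 days = Jan 14, 2026.
The first mayfly hatch occurs: Jan 14, 2026 + 28 days = Feb 11, 2026.
Trout spawning begins: Feb 11, 2026 + 5 days = Feb 16, 2026.
Fry emergence is observed: Feb 16, 2026 + 52 days = Apr 9, 2026.

April 9, 2026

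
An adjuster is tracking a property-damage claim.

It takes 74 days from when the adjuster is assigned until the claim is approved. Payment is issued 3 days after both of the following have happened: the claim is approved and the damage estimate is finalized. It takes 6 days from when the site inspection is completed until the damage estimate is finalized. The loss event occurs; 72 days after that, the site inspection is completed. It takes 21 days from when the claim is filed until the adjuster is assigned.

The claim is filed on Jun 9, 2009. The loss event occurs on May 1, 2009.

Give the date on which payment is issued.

The claim is filed: Jun 9, 2009.
The adjuster is assigned: Jun 9, 2009 + 21 days = Jun 30, 2009.
The claim is approved: Jun 30, 2009 + 74 days = Sep 12, 2009.
The loss event occurs: May 1, 2009.
The site inspection is completed: May 1, 2009 + 72 days = Jul 12, 2009.
The damage estimate is finalized: Jul 12, 2009 + 6 days = Jul 18, 2009.
Both prerequisites met — the claim is approved (Sep 12, 2009), the damage estimate is finalized (Jul 18, 2009); the later is Sep 12, 2009.
Payment is issued: Sep 12, 2009 + 3 days = Sep 15, 2009.

Sep 15, 2009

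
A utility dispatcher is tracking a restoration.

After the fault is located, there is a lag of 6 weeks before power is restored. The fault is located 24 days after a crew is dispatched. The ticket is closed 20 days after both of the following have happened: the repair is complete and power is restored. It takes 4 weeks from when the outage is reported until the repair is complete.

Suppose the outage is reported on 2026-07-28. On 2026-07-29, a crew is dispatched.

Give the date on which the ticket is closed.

The outage is reported: Jul 28, 2026.
The repair is complete: Jul 28, 2026 + 4 weeks = Aug 25, 2026.
A crew is dispatched: Jul 29, 2026.
The fault is located: Jul 29, 2026 + 24 days = Aug 22, 2026.
Power is restored: Aug 22, 2026 + 6 weeks = Oct 3, 2026.
Both prerequisites met — the repair is complete (Aug 25, 2026), power is restored (Oct 3, 2026); the later is Oct 3, 2026.
The ticket is closed: Oct 3, 2026 + 20 days = Oct 23, 2026.

2026-10-23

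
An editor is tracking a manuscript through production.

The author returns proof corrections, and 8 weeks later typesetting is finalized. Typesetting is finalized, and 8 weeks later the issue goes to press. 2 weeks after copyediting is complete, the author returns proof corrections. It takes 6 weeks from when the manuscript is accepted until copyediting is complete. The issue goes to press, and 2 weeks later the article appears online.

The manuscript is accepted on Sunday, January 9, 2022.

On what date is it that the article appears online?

The manuscript is accepted: Jan 9, 2022.
Copyediting is complete: Jan 9, 2022 + 6 weeks = Feb 20, 2022.
The author returns proof corrections: Feb 20, 2022 + 2 weeks = Mar 6, 2022.
Typesetting is finalized: Mar 6, 2022 + 8 weeks = May 1, 2022.
The issue goes to press: May 1, 2022 + 8 weeks = Jun 26, 2022.
The article appears online: Jun 26, 2022 + 2 weeks = Jul 10, 2022.

Sunday, July 10, 2022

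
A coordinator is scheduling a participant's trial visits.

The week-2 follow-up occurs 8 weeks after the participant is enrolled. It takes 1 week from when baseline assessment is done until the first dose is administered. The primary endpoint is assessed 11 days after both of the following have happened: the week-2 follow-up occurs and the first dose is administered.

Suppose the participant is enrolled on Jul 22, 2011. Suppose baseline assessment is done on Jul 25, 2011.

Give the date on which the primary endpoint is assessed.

The participant is enrolled: Jul 22, 2011.
The week-2 follow-up occurs: Jul 22, 2011 + 8 weeks = Sep 16, 2011.
Baseline assessment is done: Jul 25, 2011.
The first dose is administered: Jul 25, 2011 + 1 week = Aug 1, 2011.
Both prerequisites met — the week-2 follow-up occurs (Sep 16, 2011), the first dose is administered (Aug 1, 2011); the later is Sep 16, 2011.
The primary endpoint is assessed: Sep 16, 2011 + 11 days = Sep 27, 2011.

Sep 27, 2011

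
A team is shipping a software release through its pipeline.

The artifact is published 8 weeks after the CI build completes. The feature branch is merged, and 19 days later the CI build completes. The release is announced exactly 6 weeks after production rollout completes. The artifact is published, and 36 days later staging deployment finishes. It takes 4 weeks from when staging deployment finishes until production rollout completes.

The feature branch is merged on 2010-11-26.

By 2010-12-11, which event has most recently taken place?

The feature branch is merged

The feature branch is merged: Nov 26, 2010.
The CI build completes: Nov 26, 2010 + 19 days = Dec 15, 2010.
The artifact is published: Dec 15, 2010 + 8 weeks = Feb 9, 2011.
Staging deployment finishes: Feb 9, 2011 + 36 days = Mar 17, 2011.
Production rollout completes: Mar 17, 2011 + 4 weeks = Apr 14, 2011.
The release is announced: Apr 14, 2011 + 6 weeks = May 26, 2011.
Dec 11, 2010 falls between when the feature branch is merged (Nov 26, 2010) and when the CI build completes (Dec 15, 2010).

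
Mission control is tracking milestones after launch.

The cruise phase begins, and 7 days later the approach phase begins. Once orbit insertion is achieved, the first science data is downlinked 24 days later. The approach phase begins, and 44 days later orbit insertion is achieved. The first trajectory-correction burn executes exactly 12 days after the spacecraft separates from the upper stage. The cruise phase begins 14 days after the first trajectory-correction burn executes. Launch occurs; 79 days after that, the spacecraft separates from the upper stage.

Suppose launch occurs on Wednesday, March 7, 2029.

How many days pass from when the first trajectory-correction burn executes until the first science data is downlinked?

89 days

Causal path: the first trajectory-correction burn executes → the cruise phase begins → the approach phase begins → orbit insertion is achieved → the first science data is downlinked.
Total delay along the path: 14 + 7 + 44 + 24 = 89 days.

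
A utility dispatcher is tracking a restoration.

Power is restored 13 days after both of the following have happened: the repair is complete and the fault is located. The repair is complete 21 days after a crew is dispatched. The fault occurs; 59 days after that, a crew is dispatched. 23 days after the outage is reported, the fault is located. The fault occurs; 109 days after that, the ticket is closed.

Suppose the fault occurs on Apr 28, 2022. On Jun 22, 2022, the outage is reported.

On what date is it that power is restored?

The fault occurs: Apr 28, 2022.
A crew is dispatched: Apr 28, 2022 + 59 days = Jun 26, 2022.
The repair is complete: Jun 26, 2022 + 21 days = Jul 17, 2022.
The outage is reported: Jun 22, 2022.
The fault is located: Jun 22, 2022 + 23 days = Jul 15, 2022.
Both prerequisites met — the repair is complete (Jul 17, 2022), the fault is located (Jul 15, 2022); the later is Jul 17, 2022.
Power is restored: Jul 17, 2022 + 13 days = Jul 30, 2022.

Jul 30, 2022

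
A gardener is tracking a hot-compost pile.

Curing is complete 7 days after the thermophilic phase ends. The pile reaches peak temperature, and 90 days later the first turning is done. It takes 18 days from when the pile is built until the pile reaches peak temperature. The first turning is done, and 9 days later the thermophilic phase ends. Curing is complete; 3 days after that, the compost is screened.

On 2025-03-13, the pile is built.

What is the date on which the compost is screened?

2025-07-18

The pile is built: Mar 13, 2025.
The pile reaches peak temperature: Mar 13, 2025 + 18 days = Mar 31, 2025.
The first turning is done: Mar 31, 2025 + 90 days = Jun 29, 2025.
The thermophilic phase ends: Jun 29, 2025 + 9 days = Jul 8, 2025.
Curing is complete: Jul 8, 2025 + 7 days = Jul 15, 2025.
The compost is screened: Jul 15, 2025 + 3 days = Jul 18, 2025.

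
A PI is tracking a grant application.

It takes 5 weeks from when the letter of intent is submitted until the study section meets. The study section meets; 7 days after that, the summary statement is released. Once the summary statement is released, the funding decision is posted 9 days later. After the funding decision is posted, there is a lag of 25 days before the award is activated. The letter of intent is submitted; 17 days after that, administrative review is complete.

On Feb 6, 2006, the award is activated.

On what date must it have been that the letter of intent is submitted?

The award is activated: Feb 6, 2006.
The funding decision is posted: Feb 6, 2006 − 25 days = Jan 12, 2006.
The summary statement is released: Jan 12, 2006 − 9 days = Jan 3, 2006.
The study section meets: Jan 3, 2006 − 7 days = Dec 27, 2005.
The letter of intent is submitted: Dec 27, 2005 − 5 weeks = Nov 22, 2005.

Nov 22, 2005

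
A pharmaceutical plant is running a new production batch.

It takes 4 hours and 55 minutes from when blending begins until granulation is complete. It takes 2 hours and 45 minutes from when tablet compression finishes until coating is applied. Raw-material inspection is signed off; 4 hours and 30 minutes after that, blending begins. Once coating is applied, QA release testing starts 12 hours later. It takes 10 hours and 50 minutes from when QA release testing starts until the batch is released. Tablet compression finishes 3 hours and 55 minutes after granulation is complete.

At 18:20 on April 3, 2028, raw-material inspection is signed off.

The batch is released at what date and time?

09:15 on April 5, 2028

Raw-material inspection is signed off: 18:20 Apr 3, 2028.
Blending begins: 18:20 Apr 3, 2028 + 4h30m = 22:50 Apr 3, 2028.
Granulation is complete: 22:50 Apr 3, 2028 + 4h55m = 03:45 Apr 4, 2028.
Tablet compression finishes: 03:45 Apr 4, 2028 + 3h55m = 07:40 Apr 4, 2028.
Coating is applied: 07:40 Apr 4, 2028 + 2h45m = 10:25 Apr 4, 2028.
QA release testing starts: 10:25 Apr 4, 2028 + 12h = 22:25 Apr 4, 2028.
The batch is released: 22:25 Apr 4, 2028 + 10h50m = 09:15 Apr 5, 2028.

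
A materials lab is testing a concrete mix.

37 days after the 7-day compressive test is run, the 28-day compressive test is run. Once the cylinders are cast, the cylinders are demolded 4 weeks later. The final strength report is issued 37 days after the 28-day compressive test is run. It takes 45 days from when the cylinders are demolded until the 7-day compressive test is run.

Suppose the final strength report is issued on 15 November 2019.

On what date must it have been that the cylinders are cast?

21 June 2019

The final strength report is issued: Nov 15, 2019.
The 28-day compressive test is run: Nov 15, 2019 − 37 days = Oct 9, 2019.
The 7-day compressive test is run: Oct 9, 2019 − 37 days = Sep 2, 2019.
The cylinders are demolded: Sep 2, 2019 − 45 days = Jul 19, 2019.
The cylinders are cast: Jul 19, 2019 − 4 weeks = Jun 21, 2019.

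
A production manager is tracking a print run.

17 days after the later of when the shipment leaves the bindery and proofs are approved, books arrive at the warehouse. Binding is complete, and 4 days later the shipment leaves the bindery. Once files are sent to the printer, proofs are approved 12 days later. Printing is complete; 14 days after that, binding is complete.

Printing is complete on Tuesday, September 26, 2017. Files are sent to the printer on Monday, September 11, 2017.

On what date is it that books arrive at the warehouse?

Tuesday, October 31, 2017

Printing is complete: Sep 26, 2017.
Binding is complete: Sep 26, 2017 + 14 days = Oct 10, 2017.
The shipment leaves the bindery: Oct 10, 2017 + 4 days = Oct 14, 2017.
Files are sent to the printer: Sep 11, 2017.
Proofs are approved: Sep 11, 2017 + 12 days = Sep 23, 2017.
Both prerequisites met — the shipment leaves the bindery (Oct 14, 2017), proofs are approved (Sep 23, 2017); the later is Oct 14, 2017.
Books arrive at the warehouse: Oct 14, 2017 + 17 days = Oct 31, 2017.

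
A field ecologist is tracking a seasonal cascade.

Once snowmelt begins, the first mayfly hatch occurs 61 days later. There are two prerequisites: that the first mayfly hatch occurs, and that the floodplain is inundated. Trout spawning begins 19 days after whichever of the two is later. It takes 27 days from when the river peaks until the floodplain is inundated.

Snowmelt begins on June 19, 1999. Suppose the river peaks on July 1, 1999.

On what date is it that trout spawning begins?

Snowmelt begins: Jun 19, 1999.
The first mayfly hatch occurs: Jun 19, 1999 + 61 days = Aug 19, 1999.
The river peaks: Jul 1, 1999.
The floodplain is inundated: Jul 1, 1999 + 27 days = Jul 28, 1999.
Both prerequisites met — the first mayfly hatch occurs (Aug 19, 1999), the floodplain is inundated (Jul 28, 1999); the later is Aug 19, 1999.
Trout spawning begins: Aug 19, 1999 + 19 days = Sep 7, 1999.

September 7, 1999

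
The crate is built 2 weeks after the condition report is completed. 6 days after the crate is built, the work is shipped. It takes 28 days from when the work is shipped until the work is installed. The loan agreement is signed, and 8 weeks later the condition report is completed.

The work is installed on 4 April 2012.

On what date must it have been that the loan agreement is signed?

The work is installed: Apr 4, 2012.
The work is shipped: Apr 4, 2012 − 28 days = Mar 7, 2012.
The crate is built: Mar 7, 2012 − 6 days = Mar 1, 2012.
The condition report is completed: Mar 1, 2012 − 2 weeks = Feb 16, 2012.
The loan agreement is signed: Feb 16, 2012 − 8 weeks = Dec 22, 2011.

22 December 2011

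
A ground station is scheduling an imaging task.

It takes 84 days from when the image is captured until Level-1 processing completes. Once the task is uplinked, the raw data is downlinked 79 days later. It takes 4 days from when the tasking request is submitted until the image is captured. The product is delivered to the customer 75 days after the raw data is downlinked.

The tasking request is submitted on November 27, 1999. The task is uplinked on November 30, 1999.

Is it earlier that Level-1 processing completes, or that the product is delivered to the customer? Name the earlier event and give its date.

The tasking request is submitted: Nov 27, 1999.
The image is captured: Nov 27, 1999 + 4 days = Dec 1, 1999.
Level-1 processing completes: Dec 1, 1999 + 84 days = Feb 23, 2000.
The task is uplinked: Nov 30, 1999.
The raw data is downlinked: Nov 30, 1999 + 79 days = Feb 17, 2000.
The product is delivered to the customer: Feb 17, 2000 + 75 days = May 2, 2000.
Comparing: Level-1 processing completes on Feb 23, 2000 vs the product is delivered to the customer on May 2, 2000. Earlier: Level-1 processing completes.

Level-1 processing completes — February 23, 2000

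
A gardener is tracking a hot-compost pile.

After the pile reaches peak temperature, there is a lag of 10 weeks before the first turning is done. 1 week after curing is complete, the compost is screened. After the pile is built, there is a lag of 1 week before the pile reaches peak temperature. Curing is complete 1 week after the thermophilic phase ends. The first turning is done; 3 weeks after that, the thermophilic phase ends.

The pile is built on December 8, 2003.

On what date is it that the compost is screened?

March 29, 2004

The pile is built: Dec 8, 2003.
The pile reaches peak temperature: Dec 8, 2003 + 1 week = Dec 15, 2003.
The first turning is done: Dec 15, 2003 + 10 weeks = Feb 23, 2004.
The thermophilic phase ends: Feb 23, 2004 + 3 weeks = Mar 15, 2004.
Curing is complete: Mar 15, 2004 + 1 week = Mar 22, 2004.
The compost is screened: Mar 22, 2004 + 1 week = Mar 29, 2004.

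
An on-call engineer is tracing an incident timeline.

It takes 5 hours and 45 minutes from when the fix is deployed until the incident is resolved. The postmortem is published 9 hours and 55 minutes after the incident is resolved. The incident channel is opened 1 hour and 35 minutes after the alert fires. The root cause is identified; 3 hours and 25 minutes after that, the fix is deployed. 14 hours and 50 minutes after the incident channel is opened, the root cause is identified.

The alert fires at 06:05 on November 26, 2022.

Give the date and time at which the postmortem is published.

17:35 on November 27, 2022

The alert fires: 06:05 Nov 26, 2022.
The incident channel is opened: 06:05 Nov 26, 2022 + 1h35m = 07:40 Nov 26, 2022.
The root cause is identified: 07:40 Nov 26, 2022 + 14h50m = 22:30 Nov 26, 2022.
The fix is deployed: 22:30 Nov 26, 2022 + 3h25m = 01:55 Nov 27, 2022.
The incident is resolved: 01:55 Nov 27, 2022 + 5h45m = 07:40 Nov 27, 2022.
The postmortem is published: 07:40 Nov 27, 2022 + 9h55m = 17:35 Nov 27, 2022.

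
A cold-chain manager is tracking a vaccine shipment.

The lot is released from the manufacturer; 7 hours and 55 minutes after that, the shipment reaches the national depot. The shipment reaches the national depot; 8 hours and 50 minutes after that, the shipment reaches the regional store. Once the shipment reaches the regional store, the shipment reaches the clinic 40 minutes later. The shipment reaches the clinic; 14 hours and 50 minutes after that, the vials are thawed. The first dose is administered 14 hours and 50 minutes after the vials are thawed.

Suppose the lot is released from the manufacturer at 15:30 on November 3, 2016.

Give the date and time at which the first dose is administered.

The lot is released from the manufacturer: 15:30 Nov 3, 2016.
The shipment reaches the national depot: 15:30 Nov 3, 2016 + 7h55m = 23:25 Nov 3, 2016.
The shipment reaches the regional store: 23:25 Nov 3, 2016 + 8h50m = 08:15 Nov 4, 2016.
The shipment reaches the clinic: 08:15 Nov 4, 2016 + 40m = 08:55 Nov 4, 2016.
The vials are thawed: 08:55 Nov 4, 2016 + 14h50m = 23:45 Nov 4, 2016.
The first dose is administered: 23:45 Nov 4, 2016 + 14h50m = 14:35 Nov 5, 2016.

14:35 on November 5, 2016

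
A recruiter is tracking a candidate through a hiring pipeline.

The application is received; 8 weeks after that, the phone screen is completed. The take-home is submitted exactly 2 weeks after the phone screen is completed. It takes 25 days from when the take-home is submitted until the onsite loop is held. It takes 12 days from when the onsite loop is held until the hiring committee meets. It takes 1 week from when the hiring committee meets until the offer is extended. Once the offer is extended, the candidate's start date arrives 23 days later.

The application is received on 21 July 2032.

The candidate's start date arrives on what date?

The application is received: Jul 21, 2032.
The phone screen is completed: Jul 21, 2032 + 8 weeks = Sep 15, 2032.
The take-home is submitted: Sep 15, 2032 + 2 weeks = Sep 29, 2032.
The onsite loop is held: Sep 29, 2032 + 25 days = Oct 24, 2032.
The hiring committee meets: Oct 24, 2032 + 12 days = Nov 5, 2032.
The offer is extended: Nov 5, 2032 + 1 week = Nov 12, 2032.
The candidate's start date arrives: Nov 12, 2032 + 23 days = Dec 5, 2032.

5 December 2032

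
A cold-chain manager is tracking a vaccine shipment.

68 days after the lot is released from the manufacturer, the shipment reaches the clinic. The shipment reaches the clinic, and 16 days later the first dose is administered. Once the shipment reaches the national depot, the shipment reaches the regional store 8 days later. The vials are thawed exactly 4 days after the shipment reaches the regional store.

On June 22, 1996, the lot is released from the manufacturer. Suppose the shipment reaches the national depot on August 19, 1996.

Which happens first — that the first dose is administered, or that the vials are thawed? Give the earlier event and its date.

The lot is released from the manufacturer: Jun 22, 1996.
The shipment reaches the clinic: Jun 22, 1996 + 68 days = Aug 29, 1996.
The first dose is administered: Aug 29, 1996 + 16 days = Sep 14, 1996.
The shipment reaches the national depot: Aug 19, 1996.
The shipment reaches the regional store: Aug 19, 1996 + 8 days = Aug 27, 1996.
The vials are thawed: Aug 27, 1996 + 4 days = Aug 31, 1996.
Comparing: the first dose is administered on Sep 14, 1996 vs the vials are thawed on Aug 31, 1996. Earlier: the vials are thawed.

The vials are thawed — August 31, 1996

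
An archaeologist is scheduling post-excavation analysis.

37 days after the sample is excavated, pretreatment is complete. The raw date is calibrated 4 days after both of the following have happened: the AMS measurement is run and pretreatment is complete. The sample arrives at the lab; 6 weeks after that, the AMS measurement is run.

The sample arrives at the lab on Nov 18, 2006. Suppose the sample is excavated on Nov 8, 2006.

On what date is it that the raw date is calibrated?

The sample arrives at the lab: Nov 18, 2006.
The AMS measurement is run: Nov 18, 2006 + 6 weeks = Dec 30, 2006.
The sample is excavated: Nov 8, 2006.
Pretreatment is complete: Nov 8, 2006 + 37 days = Dec 15, 2006.
Both prerequisites met — the AMS measurement is run (Dec 30, 2006), pretreatment is complete (Dec 15, 2006); the later is Dec 30, 2006.
The raw date is calibrated: Dec 30, 2006 + 4 days = Jan 3, 2007.

Jan 3, 2007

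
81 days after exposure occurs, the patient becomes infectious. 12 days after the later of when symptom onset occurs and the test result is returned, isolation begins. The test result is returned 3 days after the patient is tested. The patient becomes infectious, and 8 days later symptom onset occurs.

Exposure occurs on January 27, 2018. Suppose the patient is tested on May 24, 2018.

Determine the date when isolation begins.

Exposure occurs: Jan 27, 2018.
The patient becomes infectious: Jan 27, 2018 + 81 days = Apr 18, 2018.
Symptom onset occurs: Apr 18, 2018 + 8 days = Apr 26, 2018.
The patient is tested: May 24, 2018.
The test result is returned: May 24, 2018 + 3 days = May 27, 2018.
Both prerequisites met — symptom onset occurs (Apr 26, 2018), the test result is returned (May 27, 2018); the later is May 27, 2018.
Isolation begins: May 27, 2018 + 12 days = Jun 8, 2018.

June 8, 2018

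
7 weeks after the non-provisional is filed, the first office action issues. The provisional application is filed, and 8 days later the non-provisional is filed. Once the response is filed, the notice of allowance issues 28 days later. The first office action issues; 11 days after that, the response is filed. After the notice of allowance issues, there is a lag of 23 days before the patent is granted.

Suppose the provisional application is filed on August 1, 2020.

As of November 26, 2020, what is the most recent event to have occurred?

The notice of allowance issues

The provisional application is filed: Aug 1, 2020.
The non-provisional is filed: Aug 1, 2020 + 8 days = Aug 9, 2020.
The first office action issues: Aug 9, 2020 + 7 weeks = Sep 27, 2020.
The response is filed: Sep 27, 2020 + 11 days = Oct 8, 2020.
The notice of allowance issues: Oct 8, 2020 + 28 days = Nov 5, 2020.
The patent is granted: Nov 5, 2020 + 23 days = Nov 28, 2020.
Nov 26, 2020 falls between when the notice of allowance issues (Nov 5, 2020) and when the patent is granted (Nov 28, 2020).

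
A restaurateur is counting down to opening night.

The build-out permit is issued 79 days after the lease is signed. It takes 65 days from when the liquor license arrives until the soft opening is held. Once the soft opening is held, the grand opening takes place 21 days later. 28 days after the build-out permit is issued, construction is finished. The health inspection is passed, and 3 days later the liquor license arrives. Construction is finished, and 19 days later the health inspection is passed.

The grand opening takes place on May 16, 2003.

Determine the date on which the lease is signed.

The grand opening takes place: May 16, 2003.
The soft opening is held: May 16, 2003 − 21 days = Apr 25, 2003.
The liquor license arrives: Apr 25, 2003 − 65 days = Feb 19, 2003.
The health inspection is passed: Feb 19, 2003 − 3 days = Feb 16, 2003.
Construction is finished: Feb 16, 2003 − 19 days = Jan 28, 2003.
The build-out permit is issued: Jan 28, 2003 − 28 days = Dec 31, 2002.
The lease is signed: Dec 31, 2002 − 79 days = Oct 13, 2002.

Oct 13, 2002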